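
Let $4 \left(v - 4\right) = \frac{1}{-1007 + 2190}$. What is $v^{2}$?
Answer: $\frac{358307041}{22391824} \approx 16.002$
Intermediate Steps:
$v = \frac{18929}{4732}$ ($v = 4 + \frac{1}{4 \left(-1007 + 2190\right)} = 4 + \frac{1}{4 \cdot 1183} = 4 + \frac{1}{4} \cdot \frac{1}{1183} = 4 + \frac{1}{4732} = \frac{18929}{4732} \approx 4.0002$)
$v^{2} = \left(\frac{18929}{4732}\right)^{2} = \frac{358307041}{22391824}$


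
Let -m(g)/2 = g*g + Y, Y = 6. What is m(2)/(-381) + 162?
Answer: 61742/381 ≈ 162.05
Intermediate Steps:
m(g) = -12 - 2*g² (m(g) = -2*(g*g + 6) = -2*(g² + 6) = -2*(6 + g²) = -12 - 2*g²)
m(2)/(-381) + 162 = (-12 - 2*2²)/(-381) + 162 = -(-12 - 2*4)/381 + 162 = -(-12 - 8)/381 + 162 = -1/381*(-20) + 162 = 20/381 + 162 = 61742/381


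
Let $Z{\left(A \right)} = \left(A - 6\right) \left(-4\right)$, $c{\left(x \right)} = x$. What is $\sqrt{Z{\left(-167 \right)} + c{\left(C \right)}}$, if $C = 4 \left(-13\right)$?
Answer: $8 \sqrt{10} \approx 25.298$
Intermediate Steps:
$C = -52$
$Z{\left(A \right)} = 24 - 4 A$ ($Z{\left(A \right)} = \left(-6 + A\right) \left(-4\right) = 24 - 4 A$)
$\sqrt{Z{\left(-167 \right)} + c{\left(C \right)}} = \sqrt{\left(24 - -668\right) - 52} = \sqrt{\left(24 + 668\right) - 52} = \sqrt{692 - 52} = \sqrt{640} = 8 \sqrt{10}$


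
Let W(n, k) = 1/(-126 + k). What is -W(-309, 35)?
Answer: 1/91 ≈ 0.010989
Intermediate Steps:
-W(-309, 35) = -1/(-126 + 35) = -1/(-91) = -1*(-1/91) = 1/91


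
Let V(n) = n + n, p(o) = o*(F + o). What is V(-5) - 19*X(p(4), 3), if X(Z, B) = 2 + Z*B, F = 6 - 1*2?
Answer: -1872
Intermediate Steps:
F = 4 (F = 6 - 2 = 4)
p(o) = o*(4 + o)
X(Z, B) = 2 + B*Z
V(n) = 2*n
V(-5) - 19*X(p(4), 3) = 2*(-5) - 19*(2 + 3*(4*(4 + 4))) = -10 - 19*(2 + 3*(4*8)) = -10 - 19*(2 + 3*32) = -10 - 19*(2 + 96) = -10 - 19*98 = -10 - 1862 = -1872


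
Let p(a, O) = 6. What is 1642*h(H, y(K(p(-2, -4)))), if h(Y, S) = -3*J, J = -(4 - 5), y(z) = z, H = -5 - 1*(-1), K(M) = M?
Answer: -4926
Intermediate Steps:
H = -4 (H = -5 + 1 = -4)
J = 1 (J = -1*(-1) = 1)
h(Y, S) = -3 (h(Y, S) = -3*1 = -3)
1642*h(H, y(K(p(-2, -4)))) = 1642*(-3) = -4926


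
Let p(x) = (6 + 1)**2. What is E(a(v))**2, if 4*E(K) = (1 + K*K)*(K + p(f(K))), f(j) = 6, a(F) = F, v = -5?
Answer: 81796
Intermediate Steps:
p(x) = 49 (p(x) = 7**2 = 49)
E(K) = (1 + K**2)*(49 + K)/4 (E(K) = ((1 + K*K)*(K + 49))/4 = ((1 + K**2)*(49 + K))/4 = (1 + K**2)*(49 + K)/4)
E(a(v))**2 = (49/4 + (1/4)*(-5) + (1/4)*(-5)**3 + (49/4)*(-5)**2)**2 = (49/4 - 5/4 + (1/4)*(-125) + (49/4)*25)**2 = (49/4 - 5/4 - 125/4 + 1225/4)**2 = 286**2 = 81796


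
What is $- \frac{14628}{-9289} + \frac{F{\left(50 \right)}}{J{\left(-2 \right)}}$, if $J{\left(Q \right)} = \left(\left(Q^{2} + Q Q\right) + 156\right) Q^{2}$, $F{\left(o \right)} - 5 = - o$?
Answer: $\frac{9177963}{6093584} \approx 1.5062$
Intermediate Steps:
$F{\left(o \right)} = 5 - o$
$J{\left(Q \right)} = Q^{2} \left(156 + 2 Q^{2}\right)$ ($J{\left(Q \right)} = \left(\left(Q^{2} + Q^{2}\right) + 156\right) Q^{2} = \left(2 Q^{2} + 156\right) Q^{2} = \left(156 + 2 Q^{2}\right) Q^{2} = Q^{2} \left(156 + 2 Q^{2}\right)$)
$- \frac{14628}{-9289} + \frac{F{\left(50 \right)}}{J{\left(-2 \right)}} = - \frac{14628}{-9289} + \frac{5 - 50}{2 \left(-2\right)^{2} \left(78 + \left(-2\right)^{2}\right)} = \left(-14628\right) \left(- \frac{1}{9289}\right) + \frac{5 - 50}{2 \cdot 4 \left(78 + 4\right)} = \frac{14628}{9289} - \frac{45}{2 \cdot 4 \cdot 82} = \frac{14628}{9289} - \frac{45}{656} = \frac{9177963}{6093584}$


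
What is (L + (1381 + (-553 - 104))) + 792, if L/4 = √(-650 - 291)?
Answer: 1516 + 4*I*√941 ≈ 1516.0 + 122.7*I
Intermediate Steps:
L = 4*I*√941 (L = 4*√(-650 - 291) = 4*√(-941) = 4*(I*√941) = 4*I*√941 ≈ 122.7*I)
(L + (1381 + (-553 - 104))) + 792 = (4*I*√941 + (1381 + (-553 - 104))) + 792 = (4*I*√941 + (1381 - 657)) + 792 = (4*I*√941 + 724) + 792 = (724 + 4*I*√941) + 792 = 1516 + 4*I*√941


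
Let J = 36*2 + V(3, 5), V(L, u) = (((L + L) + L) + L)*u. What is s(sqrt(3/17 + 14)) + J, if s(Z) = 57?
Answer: 189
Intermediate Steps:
V(L, u) = 4*L*u (V(L, u) = ((2*L + L) + L)*u = (3*L + L)*u = (4*L)*u = 4*L*u)
J = 132 (J = 36*2 + 4*3*5 = 72 + 60 = 132)
s(sqrt(3/17 + 14)) + J = 57 + 132 = 189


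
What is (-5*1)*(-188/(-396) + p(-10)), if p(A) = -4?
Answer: 1745/99 ≈ 17.626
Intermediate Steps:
(-5*1)*(-188/(-396) + p(-10)) = (-5*1)*(-188/(-396) - 4) = -5*(-188*(-1/396) - 4) = -5*(47/99 - 4) = -5*(-349/99) = 1745/99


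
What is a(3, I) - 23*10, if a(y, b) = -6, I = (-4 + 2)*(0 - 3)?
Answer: -236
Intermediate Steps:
I = 6 (I = -2*(-3) = 6)
a(3, I) - 23*10 = -6 - 23*10 = -6 - 230 = -236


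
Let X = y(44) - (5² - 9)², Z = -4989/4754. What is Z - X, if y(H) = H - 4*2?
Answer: 1040891/4754 ≈ 218.95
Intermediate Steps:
Z = -4989/4754 (Z = -4989*1/4754 = -4989/4754 ≈ -1.0494)
y(H) = -8 + H (y(H) = H - 8 = -8 + H)
X = -220 (X = (-8 + 44) - (5² - 9)² = 36 - (25 - 9)² = 36 - 1*16² = 36 - 1*256 = 36 - 256 = -220)
Z - X = -4989/4754 - 1*(-220) = -4989/4754 + 220 = 1040891/4754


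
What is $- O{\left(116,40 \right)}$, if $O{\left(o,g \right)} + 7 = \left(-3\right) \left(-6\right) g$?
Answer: $-713$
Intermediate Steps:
$O{\left(o,g \right)} = -7 + 18 g$ ($O{\left(o,g \right)} = -7 + \left(-3\right) \left(-6\right) g = -7 + 18 g$)
$- O{\left(116,40 \right)} = - (-7 + 18 \cdot 40) = - (-7 + 720) = \left(-1\right) 713 = -713$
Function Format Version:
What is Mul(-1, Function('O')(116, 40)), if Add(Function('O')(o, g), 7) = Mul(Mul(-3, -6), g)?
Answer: -713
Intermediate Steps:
Function('O')(o, g) = Add(-7, Mul(18, g)) (Function('O')(o, g) = Add(-7, Mul(Mul(-3, -6), g)) = Add(-7, Mul(18, g)))
Mul(-1, Function('O')(116, 40)) = Mul(-1, Add(-7, Mul(18, 40))) = Mul(-1, Add(-7, 720)) = Mul(-1, 713) = -713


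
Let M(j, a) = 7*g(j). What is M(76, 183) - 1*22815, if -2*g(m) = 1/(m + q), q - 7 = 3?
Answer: -3924187/172 ≈ -22815.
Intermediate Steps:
q = 10 (q = 7 + 3 = 10)
g(m) = -1/(2*(10 + m)) (g(m) = -1/(2*(m + 10)) = -1/(2*(10 + m)))
M(j, a) = -7/(20 + 2*j) (M(j, a) = 7*(-1/(20 + 2*j)) = -7/(20 + 2*j))
M(76, 183) - 1*22815 = -7/(20 + 2*76) - 1*22815 = -7/(20 + 152) - 22815 = -7/172 - 22815 = -3924187/172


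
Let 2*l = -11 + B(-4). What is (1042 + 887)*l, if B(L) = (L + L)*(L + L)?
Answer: 102237/2 ≈ 51119.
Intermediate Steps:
B(L) = 4*L**2 (B(L) = (2*L)*(2*L) = 4*L**2)
l = 53/2 (l = (-11 + 4*(-4)**2)/2 = (-11 + 4*16)/2 = (-11 + 64)/2 = (1/2)*53 = 53/2 ≈ 26.500)
(1042 + 887)*l = (1042 + 887)*(53/2) = 1929*(53/2) = 102237/2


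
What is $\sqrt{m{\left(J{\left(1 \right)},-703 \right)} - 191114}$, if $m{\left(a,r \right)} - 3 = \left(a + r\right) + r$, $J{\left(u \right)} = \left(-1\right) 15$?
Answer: $2 i \sqrt{48133} \approx 438.78 i$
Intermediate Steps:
$J{\left(u \right)} = -15$
$m{\left(a,r \right)} = 3 + a + 2 r$ ($m{\left(a,r \right)} = 3 + \left(\left(a + r\right) + r\right) = 3 + \left(a + 2 r\right) = 3 + a + 2 r$)
$\sqrt{m{\left(J{\left(1 \right)},-703 \right)} - 191114} = \sqrt{\left(3 - 15 + 2 \left(-703\right)\right) - 191114} = \sqrt{\left(3 - 15 - 1406\right) - 191114} = \sqrt{-1418 - 191114} = \sqrt{-192532} = 2 i \sqrt{48133}$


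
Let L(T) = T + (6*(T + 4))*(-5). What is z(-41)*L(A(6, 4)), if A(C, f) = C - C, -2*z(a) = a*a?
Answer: 100860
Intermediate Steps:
z(a) = -a²/2 (z(a) = -a*a/2 = -a²/2)
A(C, f) = 0
L(T) = -120 - 29*T (L(T) = T + (6*(4 + T))*(-5) = T + (24 + 6*T)*(-5) = T + (-120 - 30*T) = -120 - 29*T)
z(-41)*L(A(6, 4)) = (-½*(-41)²)*(-120 - 29*0) = (-½*1681)*(-120 + 0) = -1681/2*(-120) = 100860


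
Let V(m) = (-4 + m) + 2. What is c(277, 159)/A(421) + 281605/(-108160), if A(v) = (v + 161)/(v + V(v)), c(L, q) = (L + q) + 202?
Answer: 1926707103/2098304 ≈ 918.22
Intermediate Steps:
V(m) = -2 + m
c(L, q) = 202 + L + q
A(v) = (161 + v)/(-2 + 2*v) (A(v) = (v + 161)/(v + (-2 + v)) = (161 + v)/(-2 + 2*v))
c(277, 159)/A(421) + 281605/(-108160) = (202 + 277 + 159)/(((161 + 421)/(2*(-1 + 421)))) + 281605/(-108160) = 638/(((½)*582/420)) + 281605*(-1/108160) = 638/(((½)*(1/420)*582)) - 56321/21632 = 638/(97/140) - 56321/21632 = 638*(140/97) - 56321/21632 = 89320/97 - 56321/21632 = 1926707103/2098304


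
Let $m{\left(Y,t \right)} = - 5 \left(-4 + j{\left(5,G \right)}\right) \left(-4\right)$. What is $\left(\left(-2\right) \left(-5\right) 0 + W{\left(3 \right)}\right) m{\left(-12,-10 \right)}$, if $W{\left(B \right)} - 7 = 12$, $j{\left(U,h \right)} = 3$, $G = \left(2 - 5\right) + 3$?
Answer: $-380$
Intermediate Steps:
$G = 0$ ($G = -3 + 3 = 0$)
$W{\left(B \right)} = 19$ ($W{\left(B \right)} = 7 + 12 = 19$)
$m{\left(Y,t \right)} = -20$ ($m{\left(Y,t \right)} = - 5 \left(-4 + 3\right) \left(-4\right) = \left(-5\right) \left(-1\right) \left(-4\right) = 5 \left(-4\right) = -20$)
$\left(\left(-2\right) \left(-5\right) 0 + W{\left(3 \right)}\right) m{\left(-12,-10 \right)} = \left(\left(-2\right) \left(-5\right) 0 + 19\right) \left(-20\right) = \left(10 \cdot 0 + 19\right) \left(-20\right) = \left(0 + 19\right) \left(-20\right) = 19 \left(-20\right) = -380$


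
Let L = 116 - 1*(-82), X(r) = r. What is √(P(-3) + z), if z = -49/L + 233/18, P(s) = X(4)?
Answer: √18183/33 ≈ 4.0862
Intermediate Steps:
P(s) = 4
L = 198 (L = 116 + 82 = 198)
z = 419/33 (z = -49/198 + 233/18 = 419/33 ≈ 12.697)
√(P(-3) + z) = √(4 + 419/33) = √(551/33) = √18183/33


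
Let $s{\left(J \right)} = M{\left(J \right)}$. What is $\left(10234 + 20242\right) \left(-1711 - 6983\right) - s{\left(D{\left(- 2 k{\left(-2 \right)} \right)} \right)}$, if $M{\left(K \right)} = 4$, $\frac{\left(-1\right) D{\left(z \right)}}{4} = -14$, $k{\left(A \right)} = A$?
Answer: $-264958348$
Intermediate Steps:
$D{\left(z \right)} = 56$ ($D{\left(z \right)} = \left(-4\right) \left(-14\right) = 56$)
$s{\left(J \right)} = 4$
$\left(10234 + 20242\right) \left(-1711 - 6983\right) - s{\left(D{\left(- 2 k{\left(-2 \right)} \right)} \right)} = \left(10234 + 20242\right) \left(-1711 - 6983\right) - 4 = 30476 \left(-8694\right) - 4 = -264958344 - 4 = -264958348$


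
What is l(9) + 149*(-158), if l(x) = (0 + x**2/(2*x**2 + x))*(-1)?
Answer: -447307/19 ≈ -23542.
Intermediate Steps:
l(x) = -x**2/(x + 2*x**2) (l(x) = (0 + x**2/(x + 2*x**2))*(-1) = (x**2/(x + 2*x**2))*(-1) = -x**2/(x + 2*x**2))
l(9) + 149*(-158) = -1*9/(1 + 2*9) + 149*(-158) = -1*9/(1 + 18) - 23542 = -1*9/19 - 23542 = -1*9*1/19 - 23542 = -9/19 - 23542 = -447307/19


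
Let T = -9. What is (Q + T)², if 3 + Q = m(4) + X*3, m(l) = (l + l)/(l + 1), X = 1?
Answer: 1369/25 ≈ 54.760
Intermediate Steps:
m(l) = 2*l/(1 + l) (m(l) = (2*l)/(1 + l) = 2*l/(1 + l))
Q = 8/5 (Q = -3 + (2*4/(1 + 4) + 1*3) = -3 + (2*4/5 + 3) = -3 + (2*4*(⅕) + 3) = -3 + (8/5 + 3) = -3 + 23/5 = 8/5 ≈ 1.6000)
(Q + T)² = (8/5 - 9)² = (-37/5)² = 1369/25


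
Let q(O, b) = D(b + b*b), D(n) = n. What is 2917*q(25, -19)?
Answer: 997614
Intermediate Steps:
q(O, b) = b + b² (q(O, b) = b + b*b = b + b²)
2917*q(25, -19) = 2917*(-19*(1 - 19)) = 2917*(-19*(-18)) = 2917*342 = 997614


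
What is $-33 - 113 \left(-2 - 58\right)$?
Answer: $6747$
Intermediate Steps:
$-33 - 113 \left(-2 - 58\right) = -33 - -6780 = -33 + 6780 = 6747$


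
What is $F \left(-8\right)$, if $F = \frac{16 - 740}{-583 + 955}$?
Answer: $\frac{1448}{93} \approx 15.57$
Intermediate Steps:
$F = - \frac{181}{93}$ ($F = - \frac{724}{372} = \left(-724\right) \frac{1}{372} = - \frac{181}{93} \approx -1.9462$)
$F \left(-8\right) = \left(- \frac{181}{93}\right) \left(-8\right) = \frac{1448}{93}$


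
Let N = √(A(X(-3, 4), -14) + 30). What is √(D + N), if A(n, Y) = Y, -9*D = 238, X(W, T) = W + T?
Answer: I*√202/3 ≈ 4.7376*I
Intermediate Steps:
X(W, T) = T + W
D = -238/9 (D = -⅑*238 = -238/9 ≈ -26.444)
N = 4 (N = √(-14 + 30) = √16 = 4)
√(D + N) = √(-238/9 + 4) = √(-202/9) = I*√202/3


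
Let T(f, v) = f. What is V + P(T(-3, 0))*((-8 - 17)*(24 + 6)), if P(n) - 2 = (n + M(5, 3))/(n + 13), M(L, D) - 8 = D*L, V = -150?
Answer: -3150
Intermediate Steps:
M(L, D) = 8 + D*L
P(n) = 2 + (23 + n)/(13 + n) (P(n) = 2 + (n + (8 + 3*5))/(n + 13) = 2 + (n + (8 + 15))/(13 + n) = 2 + (n + 23)/(13 + n) = 2 + (23 + n)/(13 + n))
V + P(T(-3, 0))*((-8 - 17)*(24 + 6)) = -150 + ((49 + 3*(-3))/(13 - 3))*((-8 - 17)*(24 + 6)) = -150 + ((49 - 9)/10)*(-25*30) = -150 + ((⅒)*40)*(-750) = -150 + 4*(-750) = -150 - 3000 = -3150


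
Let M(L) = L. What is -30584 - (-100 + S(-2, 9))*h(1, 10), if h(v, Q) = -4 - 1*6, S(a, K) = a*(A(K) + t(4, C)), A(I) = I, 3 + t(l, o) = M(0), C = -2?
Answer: -31704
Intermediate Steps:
t(l, o) = -3 (t(l, o) = -3 + 0 = -3)
S(a, K) = a*(-3 + K) (S(a, K) = a*(K - 3) = a*(-3 + K))
h(v, Q) = -10 (h(v, Q) = -4 - 6 = -10)
-30584 - (-100 + S(-2, 9))*h(1, 10) = -30584 - (-100 - 2*(-3 + 9))*(-10) = -30584 - (-100 - 2*6)*(-10) = -30584 - (-100 - 12)*(-10) = -30584 - (-112)*(-10) = -30584 - 1*1120 = -30584 - 1120 = -31704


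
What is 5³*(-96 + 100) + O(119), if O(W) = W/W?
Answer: 501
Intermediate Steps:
O(W) = 1
5³*(-96 + 100) + O(119) = 5³*(-96 + 100) + 1 = 125*4 + 1 = 500 + 1 = 501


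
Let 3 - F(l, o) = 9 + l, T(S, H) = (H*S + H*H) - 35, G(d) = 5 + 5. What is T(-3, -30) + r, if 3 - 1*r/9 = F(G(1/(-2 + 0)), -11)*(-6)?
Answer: 118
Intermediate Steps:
G(d) = 10
T(S, H) = -35 + H**2 + H*S (T(S, H) = (H*S + H**2) - 35 = (H**2 + H*S) - 35 = -35 + H**2 + H*S)
F(l, o) = -6 - l (F(l, o) = 3 - (9 + l) = 3 + (-9 - l) = -6 - l)
r = -837 (r = 27 - 9*(-6 - 1*10)*(-6) = 27 - 9*(-6 - 10)*(-6) = 27 - (-144)*(-6) = 27 - 9*96 = 27 - 864 = -837)
T(-3, -30) + r = (-35 + (-30)**2 - 30*(-3)) - 837 = (-35 + 900 + 90) - 837 = 955 - 837 = 118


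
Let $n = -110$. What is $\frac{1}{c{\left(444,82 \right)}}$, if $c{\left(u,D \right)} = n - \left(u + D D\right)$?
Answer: $- \frac{1}{7278} \approx -0.0001374$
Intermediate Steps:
$c{\left(u,D \right)} = -110 - u - D^{2}$ ($c{\left(u,D \right)} = -110 - \left(u + D D\right) = -110 - \left(u + D^{2}\right) = -110 - u - D^{2}$)
$\frac{1}{c{\left(444,82 \right)}} = \frac{1}{-110 - 444 - 82^{2}} = \frac{1}{-110 - 444 - 6724} = \frac{1}{-7278} = - \frac{1}{7278}$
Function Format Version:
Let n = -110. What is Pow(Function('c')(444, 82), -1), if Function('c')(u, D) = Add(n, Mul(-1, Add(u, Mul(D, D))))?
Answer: Rational(-1, 7278) ≈ -0.00013740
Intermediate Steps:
Function('c')(u, D) = Add(-110, Mul(-1, u), Mul(-1, Pow(D, 2))) (Function('c')(u, D) = Add(-110, Mul(-1, Add(u, Mul(D, D)))) = Add(-110, Mul(-1, Add(u, Pow(D, 2)))) = Add(-110, Add(Mul(-1, u), Mul(-1, Pow(D, 2)))) = Add(-110, Mul(-1, u), Mul(-1, Pow(D, 2))))
Pow(Function('c')(444, 82), -1) = Pow(Add(-110, Mul(-1, 444), Mul(-1, Pow(82, 2))), -1) = Pow(Add(-110, -444, Mul(-1, 6724)), -1) = Pow(Add(-110, -444, -6724), -1) = Pow(-7278, -1) = Rational(-1, 7278)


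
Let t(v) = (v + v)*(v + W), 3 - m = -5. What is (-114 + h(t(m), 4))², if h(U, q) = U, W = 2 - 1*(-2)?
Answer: 6084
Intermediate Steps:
m = 8 (m = 3 - 1*(-5) = 3 + 5 = 8)
W = 4 (W = 2 + 2 = 4)
t(v) = 2*v*(4 + v) (t(v) = (v + v)*(v + 4) = (2*v)*(4 + v) = 2*v*(4 + v))
(-114 + h(t(m), 4))² = (-114 + 2*8*(4 + 8))² = (-114 + 2*8*12)² = (-114 + 192)² = 78² = 6084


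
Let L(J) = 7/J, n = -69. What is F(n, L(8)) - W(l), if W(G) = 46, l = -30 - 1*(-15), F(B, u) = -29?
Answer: -75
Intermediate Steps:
l = -15 (l = -30 + 15 = -15)
F(n, L(8)) - W(l) = -29 - 1*46 = -29 - 46 = -75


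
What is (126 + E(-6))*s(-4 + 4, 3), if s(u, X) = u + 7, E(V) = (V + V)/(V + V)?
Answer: 889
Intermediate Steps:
E(V) = 1 (E(V) = (2*V)/((2*V)) = (2*V)*(1/(2*V)) = 1)
s(u, X) = 7 + u
(126 + E(-6))*s(-4 + 4, 3) = (126 + 1)*(7 + (-4 + 4)) = 127*(7 + 0) = 127*7 = 889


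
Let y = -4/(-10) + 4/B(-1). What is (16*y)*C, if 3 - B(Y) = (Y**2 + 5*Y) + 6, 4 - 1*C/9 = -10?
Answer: 44352/5 ≈ 8870.4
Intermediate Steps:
C = 126 (C = 36 - 9*(-10) = 36 + 90 = 126)
B(Y) = -3 - Y**2 - 5*Y (B(Y) = 3 - ((Y**2 + 5*Y) + 6) = 3 - (6 + Y**2 + 5*Y) = 3 + (-6 - Y**2 - 5*Y) = -3 - Y**2 - 5*Y)
y = 22/5 (y = -4/(-10) + 4/(-3 - 1*(-1)**2 - 5*(-1)) = -4*(-1/10) + 4/(-3 - 1*1 + 5) = 2/5 + 4/(-3 - 1 + 5) = 2/5 + 4/1 = 2/5 + 4*1 = 2/5 + 4 = 22/5 ≈ 4.4000)
(16*y)*C = (16*(22/5))*126 = (352/5)*126 = 44352/5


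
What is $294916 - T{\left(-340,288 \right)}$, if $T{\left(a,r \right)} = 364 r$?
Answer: $190084$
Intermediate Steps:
$294916 - T{\left(-340,288 \right)} = 294916 - 364 \cdot 288 = 294916 - 104832 = 190084$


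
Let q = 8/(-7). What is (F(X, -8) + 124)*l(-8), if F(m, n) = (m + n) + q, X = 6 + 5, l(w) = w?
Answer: -7048/7 ≈ -1006.9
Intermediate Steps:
X = 11
q = -8/7 (q = 8*(-1/7) = -8/7 ≈ -1.1429)
F(m, n) = -8/7 + m + n (F(m, n) = (m + n) - 8/7 = -8/7 + m + n)
(F(X, -8) + 124)*l(-8) = ((-8/7 + 11 - 8) + 124)*(-8) = (13/7 + 124)*(-8) = (881/7)*(-8) = -7048/7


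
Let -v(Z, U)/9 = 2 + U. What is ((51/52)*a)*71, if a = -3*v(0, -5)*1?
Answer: -293301/52 ≈ -5640.4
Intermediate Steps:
v(Z, U) = -18 - 9*U (v(Z, U) = -9*(2 + U) = -18 - 9*U)
a = -81 (a = -3*(-18 - 9*(-5))*1 = -3*(-18 + 45)*1 = -3*27*1 = -81*1 = -81)
((51/52)*a)*71 = ((51/52)*(-81))*71 = -4131/52*71 = -293301/52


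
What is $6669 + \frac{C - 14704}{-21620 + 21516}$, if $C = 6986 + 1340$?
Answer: $\frac{349977}{52} \approx 6730.3$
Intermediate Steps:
$C = 8326$
$6669 + \frac{C - 14704}{-21620 + 21516} = 6669 + \frac{8326 - 14704}{-21620 + 21516} = 6669 - \frac{6378}{-104} = 6669 - - \frac{3189}{52} = 6669 + \frac{3189}{52} = \frac{349977}{52}$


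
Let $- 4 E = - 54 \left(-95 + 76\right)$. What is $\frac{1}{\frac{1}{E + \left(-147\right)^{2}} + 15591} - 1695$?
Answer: $- \frac{1128554105910}{665813657} \approx -1695.0$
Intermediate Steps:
$E = - \frac{513}{2}$ ($E = - \frac{\left(-54\right) \left(-95 + 76\right)}{4} = - \frac{\left(-54\right) \left(-19\right)}{4} = \left(- \frac{1}{4}\right) 1026 = - \frac{513}{2} \approx -256.5$)
$\frac{1}{\frac{1}{E + \left(-147\right)^{2}} + 15591} - 1695 = \frac{1}{\frac{1}{- \frac{513}{2} + \left(-147\right)^{2}} + 15591} - 1695 = \frac{1}{\frac{1}{- \frac{513}{2} + 21609} + 15591} - 1695 = \frac{1}{\frac{1}{\frac{42705}{2}} + 15591} - 1695 = \frac{1}{\frac{2}{42705} + 15591} - 1695 = \frac{1}{\frac{665813657}{42705}} - 1695 = \frac{42705}{665813657} - 1695 = - \frac{1128554105910}{665813657}$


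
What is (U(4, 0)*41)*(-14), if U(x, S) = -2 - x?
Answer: 3444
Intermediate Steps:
(U(4, 0)*41)*(-14) = ((-2 - 1*4)*41)*(-14) = ((-2 - 4)*41)*(-14) = -6*41*(-14) = -246*(-14) = 3444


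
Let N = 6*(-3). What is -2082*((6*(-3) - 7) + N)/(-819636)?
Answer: -14921/136606 ≈ -0.10923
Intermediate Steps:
N = -18
-2082*((6*(-3) - 7) + N)/(-819636) = -2082*((6*(-3) - 7) - 18)/(-819636) = -2082*((-18 - 7) - 18)*(-1/819636) = -2082*(-25 - 18)*(-1/819636) = -2082*(-43)*(-1/819636) = 89526*(-1/819636) = -14921/136606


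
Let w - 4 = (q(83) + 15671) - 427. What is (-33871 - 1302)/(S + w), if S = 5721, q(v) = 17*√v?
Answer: -737542637/439674974 + 597941*√83/439674974 ≈ -1.6651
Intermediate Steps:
w = 15248 + 17*√83 (w = 4 + ((17*√83 + 15671) - 427) = 4 + ((15671 + 17*√83) - 427) = 4 + (15244 + 17*√83) = 15248 + 17*√83 ≈ 15403.)
(-33871 - 1302)/(S + w) = (-33871 - 1302)/(5721 + (15248 + 17*√83)) = -35173/(20969 + 17*√83)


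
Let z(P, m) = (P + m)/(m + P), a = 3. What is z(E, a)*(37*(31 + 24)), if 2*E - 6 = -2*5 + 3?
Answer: 2035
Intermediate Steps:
E = -½ (E = 3 + (-2*5 + 3)/2 = 3 + (-10 + 3)/2 = 3 + (½)*(-7) = 3 - 7/2 = -½ ≈ -0.50000)
z(P, m) = 1 (z(P, m) = (P + m)/(P + m) = 1)
z(E, a)*(37*(31 + 24)) = 1*(37*(31 + 24)) = 1*(37*55) = 1*2035 = 2035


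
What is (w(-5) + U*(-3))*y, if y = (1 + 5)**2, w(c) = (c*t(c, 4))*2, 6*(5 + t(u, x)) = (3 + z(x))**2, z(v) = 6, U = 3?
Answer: -3384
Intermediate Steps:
t(u, x) = 17/2 (t(u, x) = -5 + (3 + 6)**2/6 = -5 + (1/6)*9**2 = -5 + (1/6)*81 = -5 + 27/2 = 17/2)
w(c) = 17*c (w(c) = (c*(17/2))*2 = (17*c/2)*2 = 17*c)
y = 36 (y = 6**2 = 36)
(w(-5) + U*(-3))*y = (17*(-5) + 3*(-3))*36 = (-85 - 9)*36 = -94*36 = -3384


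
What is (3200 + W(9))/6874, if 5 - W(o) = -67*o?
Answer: 272/491 ≈ 0.55397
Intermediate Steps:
W(o) = 5 + 67*o (W(o) = 5 - (-67)*o = 5 + 67*o)
(3200 + W(9))/6874 = (3200 + (5 + 67*9))/6874 = (3200 + (5 + 603))*(1/6874) = (3200 + 608)*(1/6874) = 3808*(1/6874) = 272/491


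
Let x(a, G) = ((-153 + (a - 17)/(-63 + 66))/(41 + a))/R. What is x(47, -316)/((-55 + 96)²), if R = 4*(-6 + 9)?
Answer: -13/161376 ≈ -8.0557e-5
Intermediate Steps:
R = 12 (R = 4*3 = 12)
x(a, G) = (-476/3 + a/3)/(12*(41 + a)) (x(a, G) = ((-153 + (a - 17)/(-63 + 66))/(41 + a))/12 = ((-153 + (-17 + a)/3)/(41 + a))*(1/12) = ((-153 + (-17 + a)*(⅓))/(41 + a))*(1/12) = ((-153 + (-17/3 + a/3))/(41 + a))*(1/12) = ((-476/3 + a/3)/(41 + a))*(1/12) = (-476/3 + a/3)/(12*(41 + a)))
x(47, -316)/((-55 + 96)²) = ((-476 + 47)/(36*(41 + 47)))/((-55 + 96)²) = ((1/36)*(-429)/88)/(41²) = ((1/36)*(1/88)*(-429))/1681 = -13/96*1/1681 = -13/161376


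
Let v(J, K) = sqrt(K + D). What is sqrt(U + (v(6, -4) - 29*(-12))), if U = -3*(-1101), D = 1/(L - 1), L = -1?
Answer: sqrt(14604 + 6*I*sqrt(2))/2 ≈ 60.424 + 0.017554*I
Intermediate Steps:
D = -1/2 (D = 1/(-1 - 1) = 1/(-2) = -1/2 ≈ -0.50000)
U = 3303
v(J, K) = sqrt(-1/2 + K) (v(J, K) = sqrt(K - 1/2) = sqrt(-1/2 + K))
sqrt(U + (v(6, -4) - 29*(-12))) = sqrt(3303 + (sqrt(-2 + 4*(-4))/2 - 29*(-12))) = sqrt(3303 + (sqrt(-2 - 16)/2 + 348)) = sqrt(3303 + (sqrt(-18)/2 + 348)) = sqrt(3303 + ((3*I*sqrt(2))/2 + 348)) = sqrt(3303 + (3*I*sqrt(2)/2 + 348)) = sqrt(3303 + (348 + 3*I*sqrt(2)/2)) = sqrt(3651 + 3*I*sqrt(2)/2)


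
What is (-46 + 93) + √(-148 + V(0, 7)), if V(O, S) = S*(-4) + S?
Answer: 47 + 13*I ≈ 47.0 + 13.0*I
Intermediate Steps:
V(O, S) = -3*S (V(O, S) = -4*S + S = -3*S)
(-46 + 93) + √(-148 + V(0, 7)) = (-46 + 93) + √(-148 - 3*7) = 47 + √(-148 - 21) = 47 + √(-169) = 47 + 13*I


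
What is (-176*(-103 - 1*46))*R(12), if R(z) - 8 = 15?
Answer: 603152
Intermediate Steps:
R(z) = 23 (R(z) = 8 + 15 = 23)
(-176*(-103 - 1*46))*R(12) = -176*(-103 - 1*46)*23 = -176*(-103 - 46)*23 = -176*(-149)*23 = 26224*23 = 603152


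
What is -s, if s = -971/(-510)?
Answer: -971/510 ≈ -1.9039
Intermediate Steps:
s = 971/510 (s = -971*(-1/510) = 971/510 ≈ 1.9039)
-s = -1*971/510 = -971/510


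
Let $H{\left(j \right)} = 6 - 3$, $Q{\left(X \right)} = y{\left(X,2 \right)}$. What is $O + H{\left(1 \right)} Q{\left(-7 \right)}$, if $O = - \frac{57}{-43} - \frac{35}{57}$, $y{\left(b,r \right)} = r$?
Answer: $\frac{16450}{2451} \approx 6.7115$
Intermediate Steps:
$Q{\left(X \right)} = 2$
$H{\left(j \right)} = 3$
$O = \frac{1744}{2451}$ ($O = \left(-57\right) \left(- \frac{1}{43}\right) - \frac{35}{57} = \frac{57}{43} - \frac{35}{57} = \frac{1744}{2451} \approx 0.71155$)
$O + H{\left(1 \right)} Q{\left(-7 \right)} = \frac{1744}{2451} + 3 \cdot 2 = \frac{1744}{2451} + 6 = \frac{16450}{2451}$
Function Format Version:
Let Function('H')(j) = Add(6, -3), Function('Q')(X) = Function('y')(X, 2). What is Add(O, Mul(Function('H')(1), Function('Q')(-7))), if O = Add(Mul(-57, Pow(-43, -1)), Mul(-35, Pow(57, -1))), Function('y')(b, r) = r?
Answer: Rational(16450, 2451) ≈ 6.7115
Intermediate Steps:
Function('Q')(X) = 2
Function('H')(j) = 3
O = Rational(1744, 2451) (O = Add(Mul(-57, Rational(-1, 43)), Mul(-35, Rational(1, 57))) = Add(Rational(57, 43), Rational(-35, 57)) = Rational(1744, 2451) ≈ 0.71155)
Add(O, Mul(Function('H')(1), Function('Q')(-7))) = Add(Rational(1744, 2451), Mul(3, 2)) = Add(Rational(1744, 2451), 6) = Rational(16450, 2451)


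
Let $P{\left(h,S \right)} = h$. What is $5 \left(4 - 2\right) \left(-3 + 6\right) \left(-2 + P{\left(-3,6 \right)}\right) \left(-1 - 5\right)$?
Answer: $900$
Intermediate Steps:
$5 \left(4 - 2\right) \left(-3 + 6\right) \left(-2 + P{\left(-3,6 \right)}\right) \left(-1 - 5\right) = 5 \left(4 - 2\right) \left(-3 + 6\right) \left(-2 - 3\right) \left(-1 - 5\right) = 5 \cdot 2 \cdot 3 \left(-5\right) \left(-6\right) = 5 \cdot 6 \left(-5\right) \left(-6\right) = 5 \left(-30\right) \left(-6\right) = \left(-150\right) \left(-6\right) = 900$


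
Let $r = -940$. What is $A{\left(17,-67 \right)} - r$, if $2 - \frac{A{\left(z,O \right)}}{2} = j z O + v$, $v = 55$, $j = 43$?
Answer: $98788$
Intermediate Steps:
$A{\left(z,O \right)} = -106 - 86 O z$ ($A{\left(z,O \right)} = 4 - 2 \left(43 z O + 55\right) = 4 - 2 \left(43 O z + 55\right) = 4 - 2 \left(55 + 43 O z\right) = 4 - \left(110 + 86 O z\right) = -106 - 86 O z$)
$A{\left(17,-67 \right)} - r = \left(-106 - \left(-5762\right) 17\right) - -940 = \left(-106 + 97954\right) + 940 = 97848 + 940 = 98788$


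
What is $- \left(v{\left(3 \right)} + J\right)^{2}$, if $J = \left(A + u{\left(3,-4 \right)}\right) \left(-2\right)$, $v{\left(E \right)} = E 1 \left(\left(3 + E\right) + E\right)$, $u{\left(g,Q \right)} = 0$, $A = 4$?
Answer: $-361$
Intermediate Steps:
$v{\left(E \right)} = E \left(3 + 2 E\right)$
$J = -8$ ($J = \left(4 + 0\right) \left(-2\right) = 4 \left(-2\right) = -8$)
$- \left(v{\left(3 \right)} + J\right)^{2} = - \left(3 \left(3 + 2 \cdot 3\right) - 8\right)^{2} = - \left(3 \left(3 + 6\right) - 8\right)^{2} = - \left(3 \cdot 9 - 8\right)^{2} = - \left(27 - 8\right)^{2} = - 19^{2} = \left(-1\right) 361 = -361$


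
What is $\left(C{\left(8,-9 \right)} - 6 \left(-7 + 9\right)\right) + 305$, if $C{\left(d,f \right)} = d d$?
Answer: $357$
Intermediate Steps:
$C{\left(d,f \right)} = d^{2}$
$\left(C{\left(8,-9 \right)} - 6 \left(-7 + 9\right)\right) + 305 = \left(8^{2} - 6 \left(-7 + 9\right)\right) + 305 = \left(64 - 12\right) + 305 = 52 + 305 = 357$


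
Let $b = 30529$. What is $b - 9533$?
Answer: $20996$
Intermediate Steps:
$b - 9533 = 30529 - 9533 = 20996$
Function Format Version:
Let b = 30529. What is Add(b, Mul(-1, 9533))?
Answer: 20996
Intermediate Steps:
Add(b, Mul(-1, 9533)) = Add(30529, Mul(-1, 9533)) = Add(30529, -9533) = 20996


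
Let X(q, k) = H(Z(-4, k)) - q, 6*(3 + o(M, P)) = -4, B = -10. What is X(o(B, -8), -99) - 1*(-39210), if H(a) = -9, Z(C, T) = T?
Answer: 117614/3 ≈ 39205.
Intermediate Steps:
o(M, P) = -11/3 (o(M, P) = -3 + (⅙)*(-4) = -3 - ⅔ = -11/3)
X(q, k) = -9 - q
X(o(B, -8), -99) - 1*(-39210) = (-9 - 1*(-11/3)) - 1*(-39210) = (-9 + 11/3) + 39210 = -16/3 + 39210 = 117614/3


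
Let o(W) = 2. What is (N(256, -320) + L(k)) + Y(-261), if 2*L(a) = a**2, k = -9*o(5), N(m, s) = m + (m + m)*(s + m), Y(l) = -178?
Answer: -32528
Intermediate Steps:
N(m, s) = m + 2*m*(m + s) (N(m, s) = m + (2*m)*(m + s) = m + 2*m*(m + s))
k = -18 (k = -9*2 = -18)
L(a) = a**2/2
(N(256, -320) + L(k)) + Y(-261) = (256*(1 + 2*256 + 2*(-320)) + (1/2)*(-18)**2) - 178 = (256*(1 + 512 - 640) + (1/2)*324) - 178 = (256*(-127) + 162) - 178 = (-32512 + 162) - 178 = -32350 - 178 = -32528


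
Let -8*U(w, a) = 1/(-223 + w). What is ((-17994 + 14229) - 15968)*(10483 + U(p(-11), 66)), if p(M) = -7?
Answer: -380624331493/1840 ≈ -2.0686e+8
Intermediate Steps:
U(w, a) = -1/(8*(-223 + w))
((-17994 + 14229) - 15968)*(10483 + U(p(-11), 66)) = ((-17994 + 14229) - 15968)*(10483 - 1/(-1784 + 8*(-7))) = (-3765 - 15968)*(10483 - 1/(-1784 - 56)) = -19733*(10483 - 1/(-1840)) = -19733*(10483 - 1*(-1/1840)) = -19733*(10483 + 1/1840) = -19733*19288721/1840 = -380624331493/1840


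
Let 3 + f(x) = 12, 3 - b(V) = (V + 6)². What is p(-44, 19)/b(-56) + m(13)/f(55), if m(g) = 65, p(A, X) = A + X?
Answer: 162530/22473 ≈ 7.2322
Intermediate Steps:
b(V) = 3 - (6 + V)² (b(V) = 3 - (V + 6)² = 3 - (6 + V)²)
f(x) = 9 (f(x) = -3 + 12 = 9)
p(-44, 19)/b(-56) + m(13)/f(55) = (-44 + 19)/(3 - (6 - 56)²) + 65/9 = -25/(3 - 1*(-50)²) + 65*(⅑) = -25/(3 - 1*2500) + 65/9 = -25/(3 - 2500) + 65/9 = -25/(-2497) + 65/9 = -25*(-1/2497) + 65/9 = 25/2497 + 65/9 = 162530/22473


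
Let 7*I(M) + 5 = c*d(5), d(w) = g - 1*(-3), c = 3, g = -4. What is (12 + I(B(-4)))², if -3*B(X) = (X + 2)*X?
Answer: 5776/49 ≈ 117.88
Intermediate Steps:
B(X) = -X*(2 + X)/3 (B(X) = -(X + 2)*X/3 = -(2 + X)*X/3 = -X*(2 + X)/3)
d(w) = -1 (d(w) = -4 - 1*(-3) = -4 + 3 = -1)
I(M) = -8/7 (I(M) = -5/7 + (3*(-1))/7 = -5/7 + (⅐)*(-3) = -5/7 - 3/7 = -8/7)
(12 + I(B(-4)))² = (12 - 8/7)² = (76/7)² = 5776/49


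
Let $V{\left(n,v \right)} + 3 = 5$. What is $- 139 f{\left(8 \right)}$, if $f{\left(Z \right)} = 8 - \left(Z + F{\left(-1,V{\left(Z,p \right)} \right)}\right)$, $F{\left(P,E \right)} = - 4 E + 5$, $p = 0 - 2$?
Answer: $-417$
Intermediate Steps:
$p = -2$
$V{\left(n,v \right)} = 2$ ($V{\left(n,v \right)} = -3 + 5 = 2$)
$F{\left(P,E \right)} = 5 - 4 E$
$f{\left(Z \right)} = 11 - Z$ ($f{\left(Z \right)} = 8 - \left(Z + \left(5 - 8\right)\right) = 8 - \left(Z - 3\right) = 8 - \left(-3 + Z\right) = 11 - Z$)
$- 139 f{\left(8 \right)} = - 139 \left(11 - 8\right) = \left(-139\right) 3 = -417$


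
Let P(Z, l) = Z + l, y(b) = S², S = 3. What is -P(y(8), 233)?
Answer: -242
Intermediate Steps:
y(b) = 9 (y(b) = 3² = 9)
-P(y(8), 233) = -(9 + 233) = -1*242 = -242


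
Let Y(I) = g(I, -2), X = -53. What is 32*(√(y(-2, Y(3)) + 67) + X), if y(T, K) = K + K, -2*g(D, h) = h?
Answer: -1696 + 32*√69 ≈ -1430.2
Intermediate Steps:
g(D, h) = -h/2
Y(I) = 1 (Y(I) = -½*(-2) = 1)
y(T, K) = 2*K
32*(√(y(-2, Y(3)) + 67) + X) = 32*(√(2*1 + 67) - 53) = 32*(√(2 + 67) - 53) = 32*(√69 - 53) = 32*(-53 + √69) = -1696 + 32*√69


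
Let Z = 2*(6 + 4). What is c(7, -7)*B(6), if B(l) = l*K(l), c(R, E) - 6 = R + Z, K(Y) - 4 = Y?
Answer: 1980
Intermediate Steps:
K(Y) = 4 + Y
Z = 20 (Z = 2*10 = 20)
c(R, E) = 26 + R (c(R, E) = 6 + (R + 20) = 6 + (20 + R) = 26 + R)
B(l) = l*(4 + l)
c(7, -7)*B(6) = (26 + 7)*(6*(4 + 6)) = 33*(6*10) = 33*60 = 1980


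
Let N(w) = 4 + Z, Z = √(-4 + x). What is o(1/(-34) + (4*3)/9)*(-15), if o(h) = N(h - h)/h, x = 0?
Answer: -6120/133 - 3060*I/133 ≈ -46.015 - 23.008*I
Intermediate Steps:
Z = 2*I (Z = √(-4 + 0) = √(-4) = 2*I ≈ 2.0*I)
N(w) = 4 + 2*I
o(h) = (4 + 2*I)/h
o(1/(-34) + (4*3)/9)*(-15) = (2*(2 + I)/(1/(-34) + (4*3)/9))*(-15) = (2*(2 + I)/(1*(-1/34) + 12*(⅑)))*(-15) = (2*(2 + I)/(-1/34 + 4/3))*(-15) = (2*(2 + I)/(133/102))*(-15) = (2*(102/133)*(2 + I))*(-15) = (408/133 + 204*I/133)*(-15) = -6120/133 - 3060*I/133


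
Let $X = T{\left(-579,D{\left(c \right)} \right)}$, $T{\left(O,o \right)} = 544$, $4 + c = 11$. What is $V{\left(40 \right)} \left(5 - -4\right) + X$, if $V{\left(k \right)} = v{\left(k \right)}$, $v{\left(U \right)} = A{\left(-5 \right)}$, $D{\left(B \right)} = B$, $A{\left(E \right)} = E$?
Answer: $499$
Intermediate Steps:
$c = 7$ ($c = -4 + 11 = 7$)
$v{\left(U \right)} = -5$
$V{\left(k \right)} = -5$
$X = 544$
$V{\left(40 \right)} \left(5 - -4\right) + X = - 5 \left(5 - -4\right) + 544 = - 5 \left(5 + 4\right) + 544 = \left(-5\right) 9 + 544 = -45 + 544 = 499$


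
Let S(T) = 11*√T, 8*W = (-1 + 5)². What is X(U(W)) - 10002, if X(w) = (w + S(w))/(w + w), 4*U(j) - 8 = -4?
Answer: -9996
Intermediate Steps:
W = 2 (W = (-1 + 5)²/8 = (⅛)*4² = (⅛)*16 = 2)
U(j) = 1 (U(j) = 2 + (¼)*(-4) = 2 - 1 = 1)
X(w) = (w + 11*√w)/(2*w) (X(w) = (w + 11*√w)/(w + w) = (w + 11*√w)/((2*w)) = (w + 11*√w)*(1/(2*w)) = (w + 11*√w)/(2*w))
X(U(W)) - 10002 = (½)*(1 + 11*√1)/1 - 10002 = (½)*1*(1 + 11*1) - 10002 = (½)*1*(1 + 11) - 10002 = (½)*1*12 - 10002 = 6 - 10002 = -9996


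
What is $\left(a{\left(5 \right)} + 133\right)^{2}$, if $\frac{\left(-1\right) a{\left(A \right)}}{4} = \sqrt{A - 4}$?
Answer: $16641$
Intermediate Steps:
$a{\left(A \right)} = - 4 \sqrt{-4 + A}$ ($a{\left(A \right)} = - 4 \sqrt{A - 4} = - 4 \sqrt{-4 + A}$)
$\left(a{\left(5 \right)} + 133\right)^{2} = \left(- 4 \sqrt{-4 + 5} + 133\right)^{2} = \left(- 4 \sqrt{1} + 133\right)^{2} = \left(\left(-4\right) 1 + 133\right)^{2} = \left(-4 + 133\right)^{2} = 129^{2} = 16641$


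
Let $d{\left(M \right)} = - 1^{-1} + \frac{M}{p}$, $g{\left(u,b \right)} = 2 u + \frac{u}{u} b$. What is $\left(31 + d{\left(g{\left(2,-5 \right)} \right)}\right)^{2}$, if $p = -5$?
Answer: $\frac{22801}{25} \approx 912.04$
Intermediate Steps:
$g{\left(u,b \right)} = b + 2 u$ ($g{\left(u,b \right)} = 2 u + 1 b = 2 u + b = b + 2 u$)
$d{\left(M \right)} = -1 - \frac{M}{5}$ ($d{\left(M \right)} = - 1^{-1} + \frac{M}{-5} = \left(-1\right) 1 + M \left(- \frac{1}{5}\right) = -1 - \frac{M}{5}$)
$\left(31 + d{\left(g{\left(2,-5 \right)} \right)}\right)^{2} = \left(31 - \left(1 + \frac{-5 + 2 \cdot 2}{5}\right)\right)^{2} = \left(31 - \left(1 + \frac{-5 + 4}{5}\right)\right)^{2} = \left(31 - \frac{4}{5}\right)^{2} = \left(\frac{151}{5}\right)^{2} = \frac{22801}{25}$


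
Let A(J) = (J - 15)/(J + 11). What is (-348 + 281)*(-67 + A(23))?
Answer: 76045/17 ≈ 4473.2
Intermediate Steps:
A(J) = (-15 + J)/(11 + J)
(-348 + 281)*(-67 + A(23)) = (-348 + 281)*(-67 + (-15 + 23)/(11 + 23)) = -67*(-67 + 8/34) = -67*(-67 + (1/34)*8) = -67*(-67 + 4/17) = -67*(-1135/17) = 76045/17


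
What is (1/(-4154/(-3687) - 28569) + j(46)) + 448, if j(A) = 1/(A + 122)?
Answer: 1132520419867/2527913976 ≈ 448.01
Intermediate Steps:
j(A) = 1/(122 + A)
(1/(-4154/(-3687) - 28569) + j(46)) + 448 = (1/(-4154/(-3687) - 28569) + 1/(122 + 46)) + 448 = (1/(-4154*(-1/3687) - 28569) + 1/168) + 448 = (1/(4154/3687 - 28569) + 1/168) + 448 = (1/(-105329749/3687) + 1/168) + 448 = (-3687/105329749 + 1/168) + 448 = 14958619/2527913976 + 448 = 1132520419867/2527913976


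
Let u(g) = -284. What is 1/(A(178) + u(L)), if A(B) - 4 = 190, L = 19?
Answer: -1/90 ≈ -0.011111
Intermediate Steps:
A(B) = 194 (A(B) = 4 + 190 = 194)
1/(A(178) + u(L)) = 1/(194 - 284) = 1/(-90) = -1/90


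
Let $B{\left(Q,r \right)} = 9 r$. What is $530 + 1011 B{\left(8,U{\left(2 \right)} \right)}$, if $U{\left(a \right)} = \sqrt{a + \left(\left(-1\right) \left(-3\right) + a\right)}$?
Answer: $530 + 9099 \sqrt{7} \approx 24604.0$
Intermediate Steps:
$U{\left(a \right)} = \sqrt{3 + 2 a}$ ($U{\left(a \right)} = \sqrt{a + \left(3 + a\right)} = \sqrt{3 + 2 a}$)
$530 + 1011 B{\left(8,U{\left(2 \right)} \right)} = 530 + 1011 \cdot 9 \sqrt{3 + 2 \cdot 2} = 530 + 1011 \cdot 9 \sqrt{3 + 4} = 530 + 1011 \cdot 9 \sqrt{7} = 530 + 9099 \sqrt{7}$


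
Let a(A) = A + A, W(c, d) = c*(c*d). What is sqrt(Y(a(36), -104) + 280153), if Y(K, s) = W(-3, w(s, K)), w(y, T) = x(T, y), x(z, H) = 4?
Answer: sqrt(280189) ≈ 529.33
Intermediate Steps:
w(y, T) = 4
W(c, d) = d*c**2
a(A) = 2*A
Y(K, s) = 36 (Y(K, s) = 4*(-3)**2 = 4*9 = 36)
sqrt(Y(a(36), -104) + 280153) = sqrt(36 + 280153) = sqrt(280189)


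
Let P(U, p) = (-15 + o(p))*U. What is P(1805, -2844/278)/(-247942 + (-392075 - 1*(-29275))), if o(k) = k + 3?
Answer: 2788725/42446569 ≈ 0.065700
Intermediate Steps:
o(k) = 3 + k
P(U, p) = U*(-12 + p) (P(U, p) = (-15 + (3 + p))*U = (-12 + p)*U = U*(-12 + p))
P(1805, -2844/278)/(-247942 + (-392075 - 1*(-29275))) = (1805*(-12 - 2844/278))/(-247942 + (-392075 - 1*(-29275))) = (1805*(-12 - 2844*1/278))/(-247942 + (-392075 + 29275)) = (1805*(-12 - 1422/139))/(-247942 - 362800) = (1805*(-3090/139))/(-610742) = -5577450/139*(-1/610742) = 2788725/42446569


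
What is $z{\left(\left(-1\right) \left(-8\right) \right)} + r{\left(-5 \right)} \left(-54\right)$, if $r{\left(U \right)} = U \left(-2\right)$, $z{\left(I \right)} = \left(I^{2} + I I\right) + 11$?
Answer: $-401$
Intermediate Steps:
$z{\left(I \right)} = 11 + 2 I^{2}$ ($z{\left(I \right)} = \left(I^{2} + I^{2}\right) + 11 = 2 I^{2} + 11 = 11 + 2 I^{2}$)
$r{\left(U \right)} = - 2 U$
$z{\left(\left(-1\right) \left(-8\right) \right)} + r{\left(-5 \right)} \left(-54\right) = \left(11 + 2 \left(\left(-1\right) \left(-8\right)\right)^{2}\right) + \left(-2\right) \left(-5\right) \left(-54\right) = \left(11 + 2 \cdot 8^{2}\right) + 10 \left(-54\right) = \left(11 + 2 \cdot 64\right) - 540 = \left(11 + 128\right) - 540 = 139 - 540 = -401$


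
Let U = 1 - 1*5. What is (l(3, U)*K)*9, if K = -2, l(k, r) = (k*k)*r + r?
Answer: 720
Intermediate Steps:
U = -4 (U = 1 - 5 = -4)
l(k, r) = r + r*k² (l(k, r) = k²*r + r = r*k² + r = r + r*k²)
(l(3, U)*K)*9 = (-4*(1 + 3²)*(-2))*9 = (-4*(1 + 9)*(-2))*9 = (-4*10*(-2))*9 = -40*(-2)*9 = 80*9 = 720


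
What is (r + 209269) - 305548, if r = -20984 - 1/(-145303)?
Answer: -17038665688/145303 ≈ -1.1726e+5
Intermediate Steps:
r = -3049038151/145303 (r = -20984 - 1*(-1/145303) = -20984 + 1/145303 = -3049038151/145303 ≈ -20984.)
(r + 209269) - 305548 = (-3049038151/145303 + 209269) - 305548 = 27358375356/145303 - 305548 = -17038665688/145303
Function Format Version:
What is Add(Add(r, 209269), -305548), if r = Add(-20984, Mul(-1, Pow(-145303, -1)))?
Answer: Rational(-17038665688, 145303) ≈ -1.1726e+5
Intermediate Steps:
r = Rational(-3049038151, 145303) (r = Add(-20984, Mul(-1, Rational(-1, 145303))) = Add(-20984, Rational(1, 145303)) = Rational(-3049038151, 145303) ≈ -20984.)
Add(Add(r, 209269), -305548) = Add(Add(Rational(-3049038151, 145303), 209269), -305548) = Add(Rational(27358375356, 145303), -305548) = Rational(-17038665688, 145303)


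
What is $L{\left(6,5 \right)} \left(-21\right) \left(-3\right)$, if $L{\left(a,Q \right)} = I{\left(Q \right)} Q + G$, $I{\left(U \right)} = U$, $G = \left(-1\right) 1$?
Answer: $1512$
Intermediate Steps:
$G = -1$
$L{\left(a,Q \right)} = -1 + Q^{2}$ ($L{\left(a,Q \right)} = Q Q - 1 = Q^{2} - 1 = -1 + Q^{2}$)
$L{\left(6,5 \right)} \left(-21\right) \left(-3\right) = \left(-1 + 5^{2}\right) \left(-21\right) \left(-3\right) = \left(-1 + 25\right) \left(-21\right) \left(-3\right) = 24 \left(-21\right) \left(-3\right) = \left(-504\right) \left(-3\right) = 1512$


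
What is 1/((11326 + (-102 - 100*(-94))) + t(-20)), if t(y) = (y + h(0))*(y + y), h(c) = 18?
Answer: 1/20704 ≈ 4.8300e-5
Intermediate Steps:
t(y) = 2*y*(18 + y) (t(y) = (y + 18)*(y + y) = (18 + y)*(2*y) = 2*y*(18 + y))
1/((11326 + (-102 - 100*(-94))) + t(-20)) = 1/((11326 + (-102 - 100*(-94))) + 2*(-20)*(18 - 20)) = 1/((11326 + (-102 + 9400)) + 2*(-20)*(-2)) = 1/((11326 + 9298) + 80) = 1/(20624 + 80) = 1/20704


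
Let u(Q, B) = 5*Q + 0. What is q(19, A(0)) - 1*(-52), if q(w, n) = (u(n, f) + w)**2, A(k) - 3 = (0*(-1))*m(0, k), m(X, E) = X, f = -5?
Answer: 1208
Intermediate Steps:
u(Q, B) = 5*Q
A(k) = 3 (A(k) = 3 + (0*(-1))*0 = 3 + 0*0 = 3 + 0 = 3)
q(w, n) = (w + 5*n)**2 (q(w, n) = (5*n + w)**2 = (w + 5*n)**2)
q(19, A(0)) - 1*(-52) = (19 + 5*3)**2 - 1*(-52) = (19 + 15)**2 + 52 = 34**2 + 52 = 1156 + 52 = 1208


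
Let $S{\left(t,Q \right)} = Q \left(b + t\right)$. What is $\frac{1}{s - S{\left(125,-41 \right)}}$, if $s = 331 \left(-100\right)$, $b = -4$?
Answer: $- \frac{1}{28139} \approx -3.5538 \cdot 10^{-5}$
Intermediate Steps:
$S{\left(t,Q \right)} = Q \left(-4 + t\right)$
$s = -33100$
$\frac{1}{s - S{\left(125,-41 \right)}} = \frac{1}{-33100 - - 41 \left(-4 + 125\right)} = \frac{1}{-33100 - \left(-41\right) 121} = \frac{1}{-33100 - -4961} = \frac{1}{-33100 + 4961} = \frac{1}{-28139} = - \frac{1}{28139}$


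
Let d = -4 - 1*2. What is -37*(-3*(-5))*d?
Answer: 3330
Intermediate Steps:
d = -6 (d = -4 - 2 = -6)
-37*(-3*(-5))*d = -37*(-3*(-5))*(-6) = -555*(-6) = -37*(-90) = 3330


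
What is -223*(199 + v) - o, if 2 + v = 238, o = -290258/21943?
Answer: -2128290457/21943 ≈ -96992.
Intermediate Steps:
o = -290258/21943 (o = -290258*1/21943 = -290258/21943 ≈ -13.228)
v = 236 (v = -2 + 238 = 236)
-223*(199 + v) - o = -223*(199 + 236) - 1*(-290258/21943) = -223*435 + 290258/21943 = -97005 + 290258/21943 = -2128290457/21943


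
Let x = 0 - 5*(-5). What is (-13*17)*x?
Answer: -5525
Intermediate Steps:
x = 25 (x = 0 + 25 = 25)
(-13*17)*x = -13*17*25 = -221*25 = -5525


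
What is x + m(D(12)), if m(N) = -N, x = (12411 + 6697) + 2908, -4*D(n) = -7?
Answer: 88057/4 ≈ 22014.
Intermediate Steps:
D(n) = 7/4 (D(n) = -¼*(-7) = 7/4)
x = 22016 (x = 19108 + 2908 = 22016)
x + m(D(12)) = 22016 - 1*7/4 = 22016 - 7/4 = 88057/4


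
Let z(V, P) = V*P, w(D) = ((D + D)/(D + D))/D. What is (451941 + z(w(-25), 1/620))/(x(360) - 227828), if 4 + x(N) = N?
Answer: -7005085499/3525816000 ≈ -1.9868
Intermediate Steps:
x(N) = -4 + N
w(D) = 1/D (w(D) = ((2*D)/((2*D)))/D = ((2*D)*(1/(2*D)))/D = 1/D)
z(V, P) = P*V
(451941 + z(w(-25), 1/620))/(x(360) - 227828) = (451941 + 1/(620*(-25)))/((-4 + 360) - 227828) = (451941 + (1/620)*(-1/25))/(356 - 227828) = (451941 - 1/15500)/(-227472) = (7005085499/15500)*(-1/227472) = -7005085499/3525816000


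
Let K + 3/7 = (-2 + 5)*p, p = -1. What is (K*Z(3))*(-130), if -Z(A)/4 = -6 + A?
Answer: 37440/7 ≈ 5348.6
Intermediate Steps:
Z(A) = 24 - 4*A (Z(A) = -4*(-6 + A) = 24 - 4*A)
K = -24/7 (K = -3/7 + (-2 + 5)*(-1) = -3/7 + 3*(-1) = -3/7 - 3 = -24/7 ≈ -3.4286)
(K*Z(3))*(-130) = -24*(24 - 4*3)/7*(-130) = -24*(24 - 12)/7*(-130) = -24/7*12*(-130) = -288/7*(-130) = 37440/7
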